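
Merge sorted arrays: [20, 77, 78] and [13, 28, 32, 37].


Take 13 from B
Take 20 from A
Take 28 from B
Take 32 from B
Take 37 from B

Merged: [13, 20, 28, 32, 37, 77, 78]


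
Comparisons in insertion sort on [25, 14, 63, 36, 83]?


Algorithm: insertion sort
Input: [25, 14, 63, 36, 83]
Sorted: [14, 25, 36, 63, 83]

5


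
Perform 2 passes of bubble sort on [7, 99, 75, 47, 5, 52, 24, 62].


Initial: [7, 99, 75, 47, 5, 52, 24, 62]
Pass 1: [7, 75, 47, 5, 52, 24, 62, 99] (6 swaps)
Pass 2: [7, 47, 5, 52, 24, 62, 75, 99] (5 swaps)

After 2 passes: [7, 47, 5, 52, 24, 62, 75, 99]


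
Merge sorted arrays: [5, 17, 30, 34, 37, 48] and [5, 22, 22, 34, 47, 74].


Take 5 from A
Take 5 from B
Take 17 from A
Take 22 from B
Take 22 from B
Take 30 from A
Take 34 from A
Take 34 from B
Take 37 from A
Take 47 from B
Take 48 from A

Merged: [5, 5, 17, 22, 22, 30, 34, 34, 37, 47, 48, 74]


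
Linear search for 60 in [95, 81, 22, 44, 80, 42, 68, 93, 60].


i=0: 95!=60
i=1: 81!=60
i=2: 22!=60
i=3: 44!=60
i=4: 80!=60
i=5: 42!=60
i=6: 68!=60
i=7: 93!=60
i=8: 60==60 found!

Found at 8, 9 comps


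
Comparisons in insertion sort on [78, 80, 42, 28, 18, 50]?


Algorithm: insertion sort
Input: [78, 80, 42, 28, 18, 50]
Sorted: [18, 28, 42, 50, 78, 80]

13


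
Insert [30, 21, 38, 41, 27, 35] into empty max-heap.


Insert 30: [30]
Insert 21: [30, 21]
Insert 38: [38, 21, 30]
Insert 41: [41, 38, 30, 21]
Insert 27: [41, 38, 30, 21, 27]
Insert 35: [41, 38, 35, 21, 27, 30]

Final heap: [41, 38, 35, 21, 27, 30]


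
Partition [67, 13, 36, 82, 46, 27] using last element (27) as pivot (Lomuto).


Pivot: 27
  13 <= 27: swap -> [13, 67, 36, 82, 46, 27]
Place pivot at 1: [13, 27, 36, 82, 46, 67]

Partitioned: [13, 27, 36, 82, 46, 67]


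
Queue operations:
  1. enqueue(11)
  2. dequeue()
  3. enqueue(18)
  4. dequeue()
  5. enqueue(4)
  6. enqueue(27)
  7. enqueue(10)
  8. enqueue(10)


enqueue(11) -> [11]
dequeue()->11, []
enqueue(18) -> [18]
dequeue()->18, []
enqueue(4) -> [4]
enqueue(27) -> [4, 27]
enqueue(10) -> [4, 27, 10]
enqueue(10) -> [4, 27, 10, 10]

Final queue: [4, 27, 10, 10]


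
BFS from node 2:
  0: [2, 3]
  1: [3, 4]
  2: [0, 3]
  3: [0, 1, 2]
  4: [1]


Visit 2, enqueue [0, 3]
Visit 0, enqueue []
Visit 3, enqueue [1]
Visit 1, enqueue [4]
Visit 4, enqueue []

BFS order: [2, 0, 3, 1, 4]


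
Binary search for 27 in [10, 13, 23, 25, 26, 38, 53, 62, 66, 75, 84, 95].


Step 1: lo=0, hi=11, mid=5, val=38
Step 2: lo=0, hi=4, mid=2, val=23
Step 3: lo=3, hi=4, mid=3, val=25
Step 4: lo=4, hi=4, mid=4, val=26

Not found


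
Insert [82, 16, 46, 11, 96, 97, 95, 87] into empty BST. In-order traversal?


Insert 82: root
Insert 16: L from 82
Insert 46: L from 82 -> R from 16
Insert 11: L from 82 -> L from 16
Insert 96: R from 82
Insert 97: R from 82 -> R from 96
Insert 95: R from 82 -> L from 96
Insert 87: R from 82 -> L from 96 -> L from 95

In-order: [11, 16, 46, 82, 87, 95, 96, 97]


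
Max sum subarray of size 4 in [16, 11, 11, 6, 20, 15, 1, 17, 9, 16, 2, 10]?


[0:4]: 44
[1:5]: 48
[2:6]: 52
[3:7]: 42
[4:8]: 53
[5:9]: 42
[6:10]: 43
[7:11]: 44
[8:12]: 37

Max: 53 at [4:8]


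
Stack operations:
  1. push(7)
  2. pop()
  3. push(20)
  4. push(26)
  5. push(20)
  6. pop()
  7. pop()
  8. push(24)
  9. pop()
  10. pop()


push(7) -> [7]
pop()->7, []
push(20) -> [20]
push(26) -> [20, 26]
push(20) -> [20, 26, 20]
pop()->20, [20, 26]
pop()->26, [20]
push(24) -> [20, 24]
pop()->24, [20]
pop()->20, []

Final stack: []


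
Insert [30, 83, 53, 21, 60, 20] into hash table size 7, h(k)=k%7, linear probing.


Insert 30: h=2 -> slot 2
Insert 83: h=6 -> slot 6
Insert 53: h=4 -> slot 4
Insert 21: h=0 -> slot 0
Insert 60: h=4, 1 probes -> slot 5
Insert 20: h=6, 2 probes -> slot 1

Table: [21, 20, 30, None, 53, 60, 83]


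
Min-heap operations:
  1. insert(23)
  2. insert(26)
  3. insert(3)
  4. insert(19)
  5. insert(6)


insert(23) -> [23]
insert(26) -> [23, 26]
insert(3) -> [3, 26, 23]
insert(19) -> [3, 19, 23, 26]
insert(6) -> [3, 6, 23, 26, 19]

Final heap: [3, 6, 23, 26, 19]


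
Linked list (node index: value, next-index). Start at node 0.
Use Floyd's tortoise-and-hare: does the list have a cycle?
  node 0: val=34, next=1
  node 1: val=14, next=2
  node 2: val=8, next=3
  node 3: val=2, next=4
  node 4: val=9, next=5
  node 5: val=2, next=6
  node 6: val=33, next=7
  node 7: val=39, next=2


Floyd's tortoise (slow, +1) and hare (fast, +2):
  init: slow=0, fast=0
  step 1: slow=1, fast=2
  step 2: slow=2, fast=4
  step 3: slow=3, fast=6
  step 4: slow=4, fast=2
  step 5: slow=5, fast=4
  step 6: slow=6, fast=6
  slow == fast at node 6: cycle detected

Cycle: yes


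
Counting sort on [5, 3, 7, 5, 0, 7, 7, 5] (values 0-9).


Input: [5, 3, 7, 5, 0, 7, 7, 5]
Counts: [1, 0, 0, 1, 0, 3, 0, 3, 0, 0]

Sorted: [0, 3, 5, 5, 5, 7, 7, 7]


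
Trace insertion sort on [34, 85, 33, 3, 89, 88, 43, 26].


Initial: [34, 85, 33, 3, 89, 88, 43, 26]
Insert 85: [34, 85, 33, 3, 89, 88, 43, 26]
Insert 33: [33, 34, 85, 3, 89, 88, 43, 26]
Insert 3: [3, 33, 34, 85, 89, 88, 43, 26]
Insert 89: [3, 33, 34, 85, 89, 88, 43, 26]
Insert 88: [3, 33, 34, 85, 88, 89, 43, 26]
Insert 43: [3, 33, 34, 43, 85, 88, 89, 26]
Insert 26: [3, 26, 33, 34, 43, 85, 88, 89]

Sorted: [3, 26, 33, 34, 43, 85, 88, 89]


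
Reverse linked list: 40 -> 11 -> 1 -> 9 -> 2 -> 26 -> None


Step 1: curr=40, set curr.next=prev(None) | reversed so far: 40
Step 2: curr=11, set curr.next=prev(40) | reversed so far: 11 -> 40
Step 3: curr=1, set curr.next=prev(11) | reversed so far: 1 -> 11 -> 40
Step 4: curr=9, set curr.next=prev(1) | reversed so far: 9 -> 1 -> 11 -> 40
Step 5: curr=2, set curr.next=prev(9) | reversed so far: 2 -> 9 -> 1 -> 11 -> 40
Step 6: curr=26, set curr.next=prev(2) | reversed so far: 26 -> 2 -> 9 -> 1 -> 11 -> 40

26 -> 2 -> 9 -> 1 -> 11 -> 40 -> None


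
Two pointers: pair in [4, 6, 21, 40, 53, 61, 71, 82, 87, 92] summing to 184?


lo=0(4)+hi=9(92)=96
lo=1(6)+hi=9(92)=98
lo=2(21)+hi=9(92)=113
lo=3(40)+hi=9(92)=132
lo=4(53)+hi=9(92)=145
lo=5(61)+hi=9(92)=153
lo=6(71)+hi=9(92)=163
lo=7(82)+hi=9(92)=174
lo=8(87)+hi=9(92)=179

No pair found


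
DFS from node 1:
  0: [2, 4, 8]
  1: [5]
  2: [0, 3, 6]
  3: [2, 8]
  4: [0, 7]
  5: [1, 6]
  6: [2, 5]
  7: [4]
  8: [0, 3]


Visit 1, push [5]
Visit 5, push [6]
Visit 6, push [2]
Visit 2, push [3, 0]
Visit 0, push [8, 4]
Visit 4, push [7]
Visit 7, push []
Visit 8, push [3]
Visit 3, push []

DFS order: [1, 5, 6, 2, 0, 4, 7, 8, 3]


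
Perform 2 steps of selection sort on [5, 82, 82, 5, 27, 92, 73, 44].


Initial: [5, 82, 82, 5, 27, 92, 73, 44]
Step 1: min=5 at 0
  Swap: [5, 82, 82, 5, 27, 92, 73, 44]
Step 2: min=5 at 3
  Swap: [5, 5, 82, 82, 27, 92, 73, 44]

After 2 steps: [5, 5, 82, 82, 27, 92, 73, 44]


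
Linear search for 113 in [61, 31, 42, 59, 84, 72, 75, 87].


i=0: 61!=113
i=1: 31!=113
i=2: 42!=113
i=3: 59!=113
i=4: 84!=113
i=5: 72!=113
i=6: 75!=113
i=7: 87!=113

Not found, 8 comps


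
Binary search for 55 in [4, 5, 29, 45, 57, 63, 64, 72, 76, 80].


Step 1: lo=0, hi=9, mid=4, val=57
Step 2: lo=0, hi=3, mid=1, val=5
Step 3: lo=2, hi=3, mid=2, val=29
Step 4: lo=3, hi=3, mid=3, val=45

Not found


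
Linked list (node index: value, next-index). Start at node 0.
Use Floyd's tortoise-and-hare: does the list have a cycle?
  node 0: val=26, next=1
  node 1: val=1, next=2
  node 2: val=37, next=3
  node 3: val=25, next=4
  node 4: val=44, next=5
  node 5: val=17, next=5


Floyd's tortoise (slow, +1) and hare (fast, +2):
  init: slow=0, fast=0
  step 1: slow=1, fast=2
  step 2: slow=2, fast=4
  step 3: slow=3, fast=5
  step 4: slow=4, fast=5
  step 5: slow=5, fast=5
  slow == fast at node 5: cycle detected

Cycle: yes


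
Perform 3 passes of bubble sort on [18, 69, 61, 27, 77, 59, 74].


Initial: [18, 69, 61, 27, 77, 59, 74]
Pass 1: [18, 61, 27, 69, 59, 74, 77] (4 swaps)
Pass 2: [18, 27, 61, 59, 69, 74, 77] (2 swaps)
Pass 3: [18, 27, 59, 61, 69, 74, 77] (1 swaps)

After 3 passes: [18, 27, 59, 61, 69, 74, 77]


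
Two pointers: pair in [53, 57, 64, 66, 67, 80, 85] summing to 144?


lo=0(53)+hi=6(85)=138
lo=1(57)+hi=6(85)=142
lo=2(64)+hi=6(85)=149
lo=2(64)+hi=5(80)=144

Yes: 64+80=144


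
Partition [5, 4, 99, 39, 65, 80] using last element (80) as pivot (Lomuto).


Pivot: 80
  5 <= 80: advance i (no swap)
  4 <= 80: advance i (no swap)
  39 <= 80: swap -> [5, 4, 39, 99, 65, 80]
  65 <= 80: swap -> [5, 4, 39, 65, 99, 80]
Place pivot at 4: [5, 4, 39, 65, 80, 99]

Partitioned: [5, 4, 39, 65, 80, 99]


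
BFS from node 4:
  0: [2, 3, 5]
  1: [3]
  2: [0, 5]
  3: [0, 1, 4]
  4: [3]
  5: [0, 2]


Visit 4, enqueue [3]
Visit 3, enqueue [0, 1]
Visit 0, enqueue [2, 5]
Visit 1, enqueue []
Visit 2, enqueue []
Visit 5, enqueue []

BFS order: [4, 3, 0, 1, 2, 5]


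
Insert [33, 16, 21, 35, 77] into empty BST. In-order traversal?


Insert 33: root
Insert 16: L from 33
Insert 21: L from 33 -> R from 16
Insert 35: R from 33
Insert 77: R from 33 -> R from 35

In-order: [16, 21, 33, 35, 77]


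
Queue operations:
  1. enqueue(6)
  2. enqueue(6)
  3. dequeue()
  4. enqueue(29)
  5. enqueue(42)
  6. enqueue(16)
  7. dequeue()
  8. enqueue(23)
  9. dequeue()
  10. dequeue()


enqueue(6) -> [6]
enqueue(6) -> [6, 6]
dequeue()->6, [6]
enqueue(29) -> [6, 29]
enqueue(42) -> [6, 29, 42]
enqueue(16) -> [6, 29, 42, 16]
dequeue()->6, [29, 42, 16]
enqueue(23) -> [29, 42, 16, 23]
dequeue()->29, [42, 16, 23]
dequeue()->42, [16, 23]

Final queue: [16, 23]


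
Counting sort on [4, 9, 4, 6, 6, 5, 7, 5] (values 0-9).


Input: [4, 9, 4, 6, 6, 5, 7, 5]
Counts: [0, 0, 0, 0, 2, 2, 2, 1, 0, 1]

Sorted: [4, 4, 5, 5, 6, 6, 7, 9]


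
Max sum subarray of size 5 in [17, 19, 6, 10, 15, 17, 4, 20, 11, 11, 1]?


[0:5]: 67
[1:6]: 67
[2:7]: 52
[3:8]: 66
[4:9]: 67
[5:10]: 63
[6:11]: 47

Max: 67 at [0:5]


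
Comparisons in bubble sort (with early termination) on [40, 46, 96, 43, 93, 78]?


Algorithm: bubble sort (with early termination)
Input: [40, 46, 96, 43, 93, 78]
Sorted: [40, 43, 46, 78, 93, 96]

12


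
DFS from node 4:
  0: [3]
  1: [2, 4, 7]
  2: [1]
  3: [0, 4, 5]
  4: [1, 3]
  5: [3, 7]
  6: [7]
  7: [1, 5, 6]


Visit 4, push [3, 1]
Visit 1, push [7, 2]
Visit 2, push []
Visit 7, push [6, 5]
Visit 5, push [3]
Visit 3, push [0]
Visit 0, push []
Visit 6, push []

DFS order: [4, 1, 2, 7, 5, 3, 0, 6]


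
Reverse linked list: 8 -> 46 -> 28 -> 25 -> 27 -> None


Step 1: curr=8, set curr.next=prev(None) | reversed so far: 8
Step 2: curr=46, set curr.next=prev(8) | reversed so far: 46 -> 8
Step 3: curr=28, set curr.next=prev(46) | reversed so far: 28 -> 46 -> 8
Step 4: curr=25, set curr.next=prev(28) | reversed so far: 25 -> 28 -> 46 -> 8
Step 5: curr=27, set curr.next=prev(25) | reversed so far: 27 -> 25 -> 28 -> 46 -> 8

27 -> 25 -> 28 -> 46 -> 8 -> None


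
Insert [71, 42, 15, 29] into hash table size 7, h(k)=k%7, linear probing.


Insert 71: h=1 -> slot 1
Insert 42: h=0 -> slot 0
Insert 15: h=1, 1 probes -> slot 2
Insert 29: h=1, 2 probes -> slot 3

Table: [42, 71, 15, 29, None, None, None]


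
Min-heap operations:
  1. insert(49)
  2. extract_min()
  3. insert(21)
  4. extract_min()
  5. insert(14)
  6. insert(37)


insert(49) -> [49]
extract_min()->49, []
insert(21) -> [21]
extract_min()->21, []
insert(14) -> [14]
insert(37) -> [14, 37]

Final heap: [14, 37]


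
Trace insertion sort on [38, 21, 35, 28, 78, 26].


Initial: [38, 21, 35, 28, 78, 26]
Insert 21: [21, 38, 35, 28, 78, 26]
Insert 35: [21, 35, 38, 28, 78, 26]
Insert 28: [21, 28, 35, 38, 78, 26]
Insert 78: [21, 28, 35, 38, 78, 26]
Insert 26: [21, 26, 28, 35, 38, 78]

Sorted: [21, 26, 28, 35, 38, 78]


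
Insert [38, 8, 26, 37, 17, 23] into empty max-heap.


Insert 38: [38]
Insert 8: [38, 8]
Insert 26: [38, 8, 26]
Insert 37: [38, 37, 26, 8]
Insert 17: [38, 37, 26, 8, 17]
Insert 23: [38, 37, 26, 8, 17, 23]

Final heap: [38, 37, 26, 8, 17, 23]


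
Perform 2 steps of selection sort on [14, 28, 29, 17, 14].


Initial: [14, 28, 29, 17, 14]
Step 1: min=14 at 0
  Swap: [14, 28, 29, 17, 14]
Step 2: min=14 at 4
  Swap: [14, 14, 29, 17, 28]

After 2 steps: [14, 14, 29, 17, 28]


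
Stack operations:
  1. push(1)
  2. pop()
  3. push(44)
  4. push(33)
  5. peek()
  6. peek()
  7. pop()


push(1) -> [1]
pop()->1, []
push(44) -> [44]
push(33) -> [44, 33]
peek()->33
peek()->33
pop()->33, [44]

Final stack: [44]


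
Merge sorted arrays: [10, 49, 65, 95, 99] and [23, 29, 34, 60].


Take 10 from A
Take 23 from B
Take 29 from B
Take 34 from B
Take 49 from A
Take 60 from B

Merged: [10, 23, 29, 34, 49, 60, 65, 95, 99]


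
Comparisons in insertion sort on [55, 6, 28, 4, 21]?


Algorithm: insertion sort
Input: [55, 6, 28, 4, 21]
Sorted: [4, 6, 21, 28, 55]

9


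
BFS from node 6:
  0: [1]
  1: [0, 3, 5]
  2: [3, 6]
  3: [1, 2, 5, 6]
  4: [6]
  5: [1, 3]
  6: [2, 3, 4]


Visit 6, enqueue [2, 3, 4]
Visit 2, enqueue []
Visit 3, enqueue [1, 5]
Visit 4, enqueue []
Visit 1, enqueue [0]
Visit 5, enqueue []
Visit 0, enqueue []

BFS order: [6, 2, 3, 4, 1, 5, 0]


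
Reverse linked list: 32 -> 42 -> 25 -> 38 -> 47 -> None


Step 1: curr=32, set curr.next=prev(None) | reversed so far: 32
Step 2: curr=42, set curr.next=prev(32) | reversed so far: 42 -> 32
Step 3: curr=25, set curr.next=prev(42) | reversed so far: 25 -> 42 -> 32
Step 4: curr=38, set curr.next=prev(25) | reversed so far: 38 -> 25 -> 42 -> 32
Step 5: curr=47, set curr.next=prev(38) | reversed so far: 47 -> 38 -> 25 -> 42 -> 32

47 -> 38 -> 25 -> 42 -> 32 -> None


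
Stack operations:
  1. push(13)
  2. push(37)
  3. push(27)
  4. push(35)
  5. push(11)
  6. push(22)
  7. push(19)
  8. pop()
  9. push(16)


push(13) -> [13]
push(37) -> [13, 37]
push(27) -> [13, 37, 27]
push(35) -> [13, 37, 27, 35]
push(11) -> [13, 37, 27, 35, 11]
push(22) -> [13, 37, 27, 35, 11, 22]
push(19) -> [13, 37, 27, 35, 11, 22, 19]
pop()->19, [13, 37, 27, 35, 11, 22]
push(16) -> [13, 37, 27, 35, 11, 22, 16]

Final stack: [13, 37, 27, 35, 11, 22, 16]


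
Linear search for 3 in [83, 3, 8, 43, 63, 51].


i=0: 83!=3
i=1: 3==3 found!

Found at 1, 2 comps


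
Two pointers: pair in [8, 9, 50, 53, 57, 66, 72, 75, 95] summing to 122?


lo=0(8)+hi=8(95)=103
lo=1(9)+hi=8(95)=104
lo=2(50)+hi=8(95)=145
lo=2(50)+hi=7(75)=125
lo=2(50)+hi=6(72)=122

Yes: 50+72=122


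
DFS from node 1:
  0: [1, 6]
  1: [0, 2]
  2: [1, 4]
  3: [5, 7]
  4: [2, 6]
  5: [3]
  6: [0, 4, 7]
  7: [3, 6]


Visit 1, push [2, 0]
Visit 0, push [6]
Visit 6, push [7, 4]
Visit 4, push [2]
Visit 2, push []
Visit 7, push [3]
Visit 3, push [5]
Visit 5, push []

DFS order: [1, 0, 6, 4, 2, 7, 3, 5]


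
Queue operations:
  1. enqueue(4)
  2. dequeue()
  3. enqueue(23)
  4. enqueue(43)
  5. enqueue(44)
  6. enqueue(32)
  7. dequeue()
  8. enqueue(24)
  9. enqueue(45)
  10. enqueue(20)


enqueue(4) -> [4]
dequeue()->4, []
enqueue(23) -> [23]
enqueue(43) -> [23, 43]
enqueue(44) -> [23, 43, 44]
enqueue(32) -> [23, 43, 44, 32]
dequeue()->23, [43, 44, 32]
enqueue(24) -> [43, 44, 32, 24]
enqueue(45) -> [43, 44, 32, 24, 45]
enqueue(20) -> [43, 44, 32, 24, 45, 20]

Final queue: [43, 44, 32, 24, 45, 20]


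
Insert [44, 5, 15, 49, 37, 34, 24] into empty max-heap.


Insert 44: [44]
Insert 5: [44, 5]
Insert 15: [44, 5, 15]
Insert 49: [49, 44, 15, 5]
Insert 37: [49, 44, 15, 5, 37]
Insert 34: [49, 44, 34, 5, 37, 15]
Insert 24: [49, 44, 34, 5, 37, 15, 24]

Final heap: [49, 44, 34, 5, 37, 15, 24]


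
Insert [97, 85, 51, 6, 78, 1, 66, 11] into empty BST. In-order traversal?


Insert 97: root
Insert 85: L from 97
Insert 51: L from 97 -> L from 85
Insert 6: L from 97 -> L from 85 -> L from 51
Insert 78: L from 97 -> L from 85 -> R from 51
Insert 1: L from 97 -> L from 85 -> L from 51 -> L from 6
Insert 66: L from 97 -> L from 85 -> R from 51 -> L from 78
Insert 11: L from 97 -> L from 85 -> L from 51 -> R from 6

In-order: [1, 6, 11, 51, 66, 78, 85, 97]


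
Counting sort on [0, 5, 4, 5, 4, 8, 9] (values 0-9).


Input: [0, 5, 4, 5, 4, 8, 9]
Counts: [1, 0, 0, 0, 2, 2, 0, 0, 1, 1]

Sorted: [0, 4, 4, 5, 5, 8, 9]


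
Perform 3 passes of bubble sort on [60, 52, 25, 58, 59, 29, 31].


Initial: [60, 52, 25, 58, 59, 29, 31]
Pass 1: [52, 25, 58, 59, 29, 31, 60] (6 swaps)
Pass 2: [25, 52, 58, 29, 31, 59, 60] (3 swaps)
Pass 3: [25, 52, 29, 31, 58, 59, 60] (2 swaps)

After 3 passes: [25, 52, 29, 31, 58, 59, 60]


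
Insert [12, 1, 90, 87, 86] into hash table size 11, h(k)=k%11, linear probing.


Insert 12: h=1 -> slot 1
Insert 1: h=1, 1 probes -> slot 2
Insert 90: h=2, 1 probes -> slot 3
Insert 87: h=10 -> slot 10
Insert 86: h=9 -> slot 9

Table: [None, 12, 1, 90, None, None, None, None, None, 86, 87]


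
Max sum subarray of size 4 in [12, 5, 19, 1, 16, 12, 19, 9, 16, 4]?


[0:4]: 37
[1:5]: 41
[2:6]: 48
[3:7]: 48
[4:8]: 56
[5:9]: 56
[6:10]: 48

Max: 56 at [4:8]


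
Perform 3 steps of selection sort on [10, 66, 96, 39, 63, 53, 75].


Initial: [10, 66, 96, 39, 63, 53, 75]
Step 1: min=10 at 0
  Swap: [10, 66, 96, 39, 63, 53, 75]
Step 2: min=39 at 3
  Swap: [10, 39, 96, 66, 63, 53, 75]
Step 3: min=53 at 5
  Swap: [10, 39, 53, 66, 63, 96, 75]

After 3 steps: [10, 39, 53, 66, 63, 96, 75]


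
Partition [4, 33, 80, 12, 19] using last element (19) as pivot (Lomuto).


Pivot: 19
  4 <= 19: advance i (no swap)
  12 <= 19: swap -> [4, 12, 80, 33, 19]
Place pivot at 2: [4, 12, 19, 33, 80]

Partitioned: [4, 12, 19, 33, 80]


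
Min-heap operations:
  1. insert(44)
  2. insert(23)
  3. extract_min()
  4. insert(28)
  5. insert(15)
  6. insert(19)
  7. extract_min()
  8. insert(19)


insert(44) -> [44]
insert(23) -> [23, 44]
extract_min()->23, [44]
insert(28) -> [28, 44]
insert(15) -> [15, 44, 28]
insert(19) -> [15, 19, 28, 44]
extract_min()->15, [19, 44, 28]
insert(19) -> [19, 19, 28, 44]

Final heap: [19, 19, 28, 44]


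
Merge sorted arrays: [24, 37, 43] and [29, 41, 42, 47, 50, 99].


Take 24 from A
Take 29 from B
Take 37 from A
Take 41 from B
Take 42 from B
Take 43 from A

Merged: [24, 29, 37, 41, 42, 43, 47, 50, 99]


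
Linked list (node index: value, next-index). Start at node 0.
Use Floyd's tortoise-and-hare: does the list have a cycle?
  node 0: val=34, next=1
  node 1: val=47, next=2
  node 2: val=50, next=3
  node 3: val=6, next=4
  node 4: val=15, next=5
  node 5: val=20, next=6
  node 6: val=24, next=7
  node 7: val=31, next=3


Floyd's tortoise (slow, +1) and hare (fast, +2):
  init: slow=0, fast=0
  step 1: slow=1, fast=2
  step 2: slow=2, fast=4
  step 3: slow=3, fast=6
  step 4: slow=4, fast=3
  step 5: slow=5, fast=5
  slow == fast at node 5: cycle detected

Cycle: yes


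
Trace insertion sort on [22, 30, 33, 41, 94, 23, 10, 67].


Initial: [22, 30, 33, 41, 94, 23, 10, 67]
Insert 30: [22, 30, 33, 41, 94, 23, 10, 67]
Insert 33: [22, 30, 33, 41, 94, 23, 10, 67]
Insert 41: [22, 30, 33, 41, 94, 23, 10, 67]
Insert 94: [22, 30, 33, 41, 94, 23, 10, 67]
Insert 23: [22, 23, 30, 33, 41, 94, 10, 67]
Insert 10: [10, 22, 23, 30, 33, 41, 94, 67]
Insert 67: [10, 22, 23, 30, 33, 41, 67, 94]

Sorted: [10, 22, 23, 30, 33, 41, 67, 94]


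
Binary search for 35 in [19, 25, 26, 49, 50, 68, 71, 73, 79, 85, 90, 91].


Step 1: lo=0, hi=11, mid=5, val=68
Step 2: lo=0, hi=4, mid=2, val=26
Step 3: lo=3, hi=4, mid=3, val=49

Not found


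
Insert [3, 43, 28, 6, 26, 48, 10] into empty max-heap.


Insert 3: [3]
Insert 43: [43, 3]
Insert 28: [43, 3, 28]
Insert 6: [43, 6, 28, 3]
Insert 26: [43, 26, 28, 3, 6]
Insert 48: [48, 26, 43, 3, 6, 28]
Insert 10: [48, 26, 43, 3, 6, 28, 10]

Final heap: [48, 26, 43, 3, 6, 28, 10]


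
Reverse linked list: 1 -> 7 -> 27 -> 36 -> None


Step 1: curr=1, set curr.next=prev(None) | reversed so far: 1
Step 2: curr=7, set curr.next=prev(1) | reversed so far: 7 -> 1
Step 3: curr=27, set curr.next=prev(7) | reversed so far: 27 -> 7 -> 1
Step 4: curr=36, set curr.next=prev(27) | reversed so far: 36 -> 27 -> 7 -> 1

36 -> 27 -> 7 -> 1 -> None


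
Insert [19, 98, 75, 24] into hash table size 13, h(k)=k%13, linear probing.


Insert 19: h=6 -> slot 6
Insert 98: h=7 -> slot 7
Insert 75: h=10 -> slot 10
Insert 24: h=11 -> slot 11

Table: [None, None, None, None, None, None, 19, 98, None, None, 75, 24, None]


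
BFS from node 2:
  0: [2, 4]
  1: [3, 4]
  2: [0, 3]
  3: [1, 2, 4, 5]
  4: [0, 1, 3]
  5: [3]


Visit 2, enqueue [0, 3]
Visit 0, enqueue [4]
Visit 3, enqueue [1, 5]
Visit 4, enqueue []
Visit 1, enqueue []
Visit 5, enqueue []

BFS order: [2, 0, 3, 4, 1, 5]


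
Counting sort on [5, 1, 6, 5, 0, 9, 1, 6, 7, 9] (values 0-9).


Input: [5, 1, 6, 5, 0, 9, 1, 6, 7, 9]
Counts: [1, 2, 0, 0, 0, 2, 2, 1, 0, 2]

Sorted: [0, 1, 1, 5, 5, 6, 6, 7, 9, 9]


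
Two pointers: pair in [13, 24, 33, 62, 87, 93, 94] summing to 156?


lo=0(13)+hi=6(94)=107
lo=1(24)+hi=6(94)=118
lo=2(33)+hi=6(94)=127
lo=3(62)+hi=6(94)=156

Yes: 62+94=156


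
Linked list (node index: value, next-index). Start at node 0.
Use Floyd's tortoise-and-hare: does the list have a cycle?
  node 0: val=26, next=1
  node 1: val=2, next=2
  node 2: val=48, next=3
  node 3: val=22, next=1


Floyd's tortoise (slow, +1) and hare (fast, +2):
  init: slow=0, fast=0
  step 1: slow=1, fast=2
  step 2: slow=2, fast=1
  step 3: slow=3, fast=3
  slow == fast at node 3: cycle detected

Cycle: yes


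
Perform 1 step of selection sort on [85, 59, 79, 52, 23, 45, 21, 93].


Initial: [85, 59, 79, 52, 23, 45, 21, 93]
Step 1: min=21 at 6
  Swap: [21, 59, 79, 52, 23, 45, 85, 93]

After 1 step: [21, 59, 79, 52, 23, 45, 85, 93]


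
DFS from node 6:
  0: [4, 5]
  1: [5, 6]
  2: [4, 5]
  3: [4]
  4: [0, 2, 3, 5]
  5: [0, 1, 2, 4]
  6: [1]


Visit 6, push [1]
Visit 1, push [5]
Visit 5, push [4, 2, 0]
Visit 0, push [4]
Visit 4, push [3, 2]
Visit 2, push []
Visit 3, push []

DFS order: [6, 1, 5, 0, 4, 2, 3]


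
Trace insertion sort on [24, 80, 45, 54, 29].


Initial: [24, 80, 45, 54, 29]
Insert 80: [24, 80, 45, 54, 29]
Insert 45: [24, 45, 80, 54, 29]
Insert 54: [24, 45, 54, 80, 29]
Insert 29: [24, 29, 45, 54, 80]

Sorted: [24, 29, 45, 54, 80]


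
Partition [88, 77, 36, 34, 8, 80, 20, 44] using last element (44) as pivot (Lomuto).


Pivot: 44
  36 <= 44: swap -> [36, 77, 88, 34, 8, 80, 20, 44]
  34 <= 44: swap -> [36, 34, 88, 77, 8, 80, 20, 44]
  8 <= 44: swap -> [36, 34, 8, 77, 88, 80, 20, 44]
  20 <= 44: swap -> [36, 34, 8, 20, 88, 80, 77, 44]
Place pivot at 4: [36, 34, 8, 20, 44, 80, 77, 88]

Partitioned: [36, 34, 8, 20, 44, 80, 77, 88]


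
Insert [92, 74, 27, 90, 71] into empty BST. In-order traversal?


Insert 92: root
Insert 74: L from 92
Insert 27: L from 92 -> L from 74
Insert 90: L from 92 -> R from 74
Insert 71: L from 92 -> L from 74 -> R from 27

In-order: [27, 71, 74, 90, 92]


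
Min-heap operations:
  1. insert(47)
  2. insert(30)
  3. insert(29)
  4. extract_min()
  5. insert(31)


insert(47) -> [47]
insert(30) -> [30, 47]
insert(29) -> [29, 47, 30]
extract_min()->29, [30, 47]
insert(31) -> [30, 47, 31]

Final heap: [30, 47, 31]


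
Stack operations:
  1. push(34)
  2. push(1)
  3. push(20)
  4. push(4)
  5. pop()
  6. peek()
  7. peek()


push(34) -> [34]
push(1) -> [34, 1]
push(20) -> [34, 1, 20]
push(4) -> [34, 1, 20, 4]
pop()->4, [34, 1, 20]
peek()->20
peek()->20

Final stack: [34, 1, 20]


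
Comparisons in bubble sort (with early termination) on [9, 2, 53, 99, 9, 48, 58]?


Algorithm: bubble sort (with early termination)
Input: [9, 2, 53, 99, 9, 48, 58]
Sorted: [2, 9, 9, 48, 53, 58, 99]

15


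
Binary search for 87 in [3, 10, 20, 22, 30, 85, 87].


Step 1: lo=0, hi=6, mid=3, val=22
Step 2: lo=4, hi=6, mid=5, val=85
Step 3: lo=6, hi=6, mid=6, val=87

Found at index 6


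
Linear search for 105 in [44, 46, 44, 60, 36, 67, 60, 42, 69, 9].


i=0: 44!=105
i=1: 46!=105
i=2: 44!=105
i=3: 60!=105
i=4: 36!=105
i=5: 67!=105
i=6: 60!=105
i=7: 42!=105
i=8: 69!=105
i=9: 9!=105

Not found, 10 comps


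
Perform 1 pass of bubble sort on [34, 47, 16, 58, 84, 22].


Initial: [34, 47, 16, 58, 84, 22]
Pass 1: [34, 16, 47, 58, 22, 84] (2 swaps)

After 1 pass: [34, 16, 47, 58, 22, 84]


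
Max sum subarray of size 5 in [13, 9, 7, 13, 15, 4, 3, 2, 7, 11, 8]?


[0:5]: 57
[1:6]: 48
[2:7]: 42
[3:8]: 37
[4:9]: 31
[5:10]: 27
[6:11]: 31

Max: 57 at [0:5]


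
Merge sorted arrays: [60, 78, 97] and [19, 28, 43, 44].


Take 19 from B
Take 28 from B
Take 43 from B
Take 44 from B

Merged: [19, 28, 43, 44, 60, 78, 97]


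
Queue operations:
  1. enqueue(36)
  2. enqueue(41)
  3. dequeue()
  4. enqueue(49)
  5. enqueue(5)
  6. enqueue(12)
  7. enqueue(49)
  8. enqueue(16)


enqueue(36) -> [36]
enqueue(41) -> [36, 41]
dequeue()->36, [41]
enqueue(49) -> [41, 49]
enqueue(5) -> [41, 49, 5]
enqueue(12) -> [41, 49, 5, 12]
enqueue(49) -> [41, 49, 5, 12, 49]
enqueue(16) -> [41, 49, 5, 12, 49, 16]

Final queue: [41, 49, 5, 12, 49, 16]


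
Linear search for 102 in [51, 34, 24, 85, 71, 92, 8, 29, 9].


i=0: 51!=102
i=1: 34!=102
i=2: 24!=102
i=3: 85!=102
i=4: 71!=102
i=5: 92!=102
i=6: 8!=102
i=7: 29!=102
i=8: 9!=102

Not found, 9 comps


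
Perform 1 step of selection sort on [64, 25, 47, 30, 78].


Initial: [64, 25, 47, 30, 78]
Step 1: min=25 at 1
  Swap: [25, 64, 47, 30, 78]

After 1 step: [25, 64, 47, 30, 78]


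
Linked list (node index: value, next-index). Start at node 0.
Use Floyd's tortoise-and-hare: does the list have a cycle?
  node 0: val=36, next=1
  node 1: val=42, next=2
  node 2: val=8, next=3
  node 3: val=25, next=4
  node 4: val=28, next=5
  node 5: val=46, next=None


Floyd's tortoise (slow, +1) and hare (fast, +2):
  init: slow=0, fast=0
  step 1: slow=1, fast=2
  step 2: slow=2, fast=4
  step 3: fast 4->5->None, no cycle

Cycle: no


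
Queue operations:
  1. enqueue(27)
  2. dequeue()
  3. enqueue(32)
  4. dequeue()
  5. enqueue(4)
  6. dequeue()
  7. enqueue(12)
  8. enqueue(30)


enqueue(27) -> [27]
dequeue()->27, []
enqueue(32) -> [32]
dequeue()->32, []
enqueue(4) -> [4]
dequeue()->4, []
enqueue(12) -> [12]
enqueue(30) -> [12, 30]

Final queue: [12, 30]


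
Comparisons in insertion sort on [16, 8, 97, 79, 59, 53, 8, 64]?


Algorithm: insertion sort
Input: [16, 8, 97, 79, 59, 53, 8, 64]
Sorted: [8, 8, 16, 53, 59, 64, 79, 97]

20


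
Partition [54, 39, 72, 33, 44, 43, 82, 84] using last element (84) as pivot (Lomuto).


Pivot: 84
  54 <= 84: advance i (no swap)
  39 <= 84: advance i (no swap)
  72 <= 84: advance i (no swap)
  33 <= 84: advance i (no swap)
  44 <= 84: advance i (no swap)
  43 <= 84: advance i (no swap)
  82 <= 84: advance i (no swap)
Place pivot at 7: [54, 39, 72, 33, 44, 43, 82, 84]

Partitioned: [54, 39, 72, 33, 44, 43, 82, 84]


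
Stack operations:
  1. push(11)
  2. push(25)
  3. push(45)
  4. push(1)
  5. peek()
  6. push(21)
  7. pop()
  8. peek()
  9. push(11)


push(11) -> [11]
push(25) -> [11, 25]
push(45) -> [11, 25, 45]
push(1) -> [11, 25, 45, 1]
peek()->1
push(21) -> [11, 25, 45, 1, 21]
pop()->21, [11, 25, 45, 1]
peek()->1
push(11) -> [11, 25, 45, 1, 11]

Final stack: [11, 25, 45, 1, 11]


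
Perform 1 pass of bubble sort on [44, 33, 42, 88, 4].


Initial: [44, 33, 42, 88, 4]
Pass 1: [33, 42, 44, 4, 88] (3 swaps)

After 1 pass: [33, 42, 44, 4, 88]


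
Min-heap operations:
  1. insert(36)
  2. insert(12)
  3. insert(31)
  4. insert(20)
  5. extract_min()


insert(36) -> [36]
insert(12) -> [12, 36]
insert(31) -> [12, 36, 31]
insert(20) -> [12, 20, 31, 36]
extract_min()->12, [20, 36, 31]

Final heap: [20, 36, 31]


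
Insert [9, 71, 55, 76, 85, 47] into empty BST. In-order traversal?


Insert 9: root
Insert 71: R from 9
Insert 55: R from 9 -> L from 71
Insert 76: R from 9 -> R from 71
Insert 85: R from 9 -> R from 71 -> R from 76
Insert 47: R from 9 -> L from 71 -> L from 55

In-order: [9, 47, 55, 71, 76, 85]


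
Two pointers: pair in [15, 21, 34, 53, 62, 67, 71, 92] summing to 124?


lo=0(15)+hi=7(92)=107
lo=1(21)+hi=7(92)=113
lo=2(34)+hi=7(92)=126
lo=2(34)+hi=6(71)=105
lo=3(53)+hi=6(71)=124

Yes: 53+71=124


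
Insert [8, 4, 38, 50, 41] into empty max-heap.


Insert 8: [8]
Insert 4: [8, 4]
Insert 38: [38, 4, 8]
Insert 50: [50, 38, 8, 4]
Insert 41: [50, 41, 8, 4, 38]

Final heap: [50, 41, 8, 4, 38]


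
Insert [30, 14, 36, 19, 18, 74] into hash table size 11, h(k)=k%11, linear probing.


Insert 30: h=8 -> slot 8
Insert 14: h=3 -> slot 3
Insert 36: h=3, 1 probes -> slot 4
Insert 19: h=8, 1 probes -> slot 9
Insert 18: h=7 -> slot 7
Insert 74: h=8, 2 probes -> slot 10

Table: [None, None, None, 14, 36, None, None, 18, 30, 19, 74]


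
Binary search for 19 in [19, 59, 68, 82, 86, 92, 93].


Step 1: lo=0, hi=6, mid=3, val=82
Step 2: lo=0, hi=2, mid=1, val=59
Step 3: lo=0, hi=0, mid=0, val=19

Found at index 0


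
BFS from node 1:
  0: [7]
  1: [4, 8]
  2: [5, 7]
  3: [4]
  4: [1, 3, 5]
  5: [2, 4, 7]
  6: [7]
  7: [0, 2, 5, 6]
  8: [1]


Visit 1, enqueue [4, 8]
Visit 4, enqueue [3, 5]
Visit 8, enqueue []
Visit 3, enqueue []
Visit 5, enqueue [2, 7]
Visit 2, enqueue []
Visit 7, enqueue [0, 6]
Visit 0, enqueue []
Visit 6, enqueue []

BFS order: [1, 4, 8, 3, 5, 2, 7, 0, 6]


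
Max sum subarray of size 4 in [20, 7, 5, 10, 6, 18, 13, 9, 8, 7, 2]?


[0:4]: 42
[1:5]: 28
[2:6]: 39
[3:7]: 47
[4:8]: 46
[5:9]: 48
[6:10]: 37
[7:11]: 26

Max: 48 at [5:9]


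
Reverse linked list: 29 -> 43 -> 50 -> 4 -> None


Step 1: curr=29, set curr.next=prev(None) | reversed so far: 29
Step 2: curr=43, set curr.next=prev(29) | reversed so far: 43 -> 29
Step 3: curr=50, set curr.next=prev(43) | reversed so far: 50 -> 43 -> 29
Step 4: curr=4, set curr.next=prev(50) | reversed so far: 4 -> 50 -> 43 -> 29

4 -> 50 -> 43 -> 29 -> None


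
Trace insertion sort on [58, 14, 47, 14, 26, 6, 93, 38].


Initial: [58, 14, 47, 14, 26, 6, 93, 38]
Insert 14: [14, 58, 47, 14, 26, 6, 93, 38]
Insert 47: [14, 47, 58, 14, 26, 6, 93, 38]
Insert 14: [14, 14, 47, 58, 26, 6, 93, 38]
Insert 26: [14, 14, 26, 47, 58, 6, 93, 38]
Insert 6: [6, 14, 14, 26, 47, 58, 93, 38]
Insert 93: [6, 14, 14, 26, 47, 58, 93, 38]
Insert 38: [6, 14, 14, 26, 38, 47, 58, 93]

Sorted: [6, 14, 14, 26, 38, 47, 58, 93]


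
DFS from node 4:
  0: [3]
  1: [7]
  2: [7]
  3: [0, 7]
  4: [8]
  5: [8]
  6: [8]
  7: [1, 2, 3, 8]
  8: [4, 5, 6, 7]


Visit 4, push [8]
Visit 8, push [7, 6, 5]
Visit 5, push []
Visit 6, push []
Visit 7, push [3, 2, 1]
Visit 1, push []
Visit 2, push []
Visit 3, push [0]
Visit 0, push []

DFS order: [4, 8, 5, 6, 7, 1, 2, 3, 0]


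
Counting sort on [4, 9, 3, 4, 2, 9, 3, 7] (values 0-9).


Input: [4, 9, 3, 4, 2, 9, 3, 7]
Counts: [0, 0, 1, 2, 2, 0, 0, 1, 0, 2]

Sorted: [2, 3, 3, 4, 4, 7, 9, 9]


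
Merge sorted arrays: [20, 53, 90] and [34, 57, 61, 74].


Take 20 from A
Take 34 from B
Take 53 from A
Take 57 from B
Take 61 from B
Take 74 from B

Merged: [20, 34, 53, 57, 61, 74, 90]


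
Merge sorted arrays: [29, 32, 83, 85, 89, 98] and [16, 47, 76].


Take 16 from B
Take 29 from A
Take 32 from A
Take 47 from B
Take 76 from B

Merged: [16, 29, 32, 47, 76, 83, 85, 89, 98]


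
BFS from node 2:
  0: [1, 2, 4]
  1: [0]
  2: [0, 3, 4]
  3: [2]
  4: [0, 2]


Visit 2, enqueue [0, 3, 4]
Visit 0, enqueue [1]
Visit 3, enqueue []
Visit 4, enqueue []
Visit 1, enqueue []

BFS order: [2, 0, 3, 4, 1]


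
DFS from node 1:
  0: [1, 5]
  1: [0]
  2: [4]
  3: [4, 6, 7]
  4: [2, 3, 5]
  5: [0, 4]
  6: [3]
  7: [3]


Visit 1, push [0]
Visit 0, push [5]
Visit 5, push [4]
Visit 4, push [3, 2]
Visit 2, push []
Visit 3, push [7, 6]
Visit 6, push []
Visit 7, push []

DFS order: [1, 0, 5, 4, 2, 3, 6, 7]


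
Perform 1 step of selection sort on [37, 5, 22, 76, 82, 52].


Initial: [37, 5, 22, 76, 82, 52]
Step 1: min=5 at 1
  Swap: [5, 37, 22, 76, 82, 52]

After 1 step: [5, 37, 22, 76, 82, 52]


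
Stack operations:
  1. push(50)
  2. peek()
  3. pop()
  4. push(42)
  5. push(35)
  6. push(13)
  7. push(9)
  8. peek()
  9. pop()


push(50) -> [50]
peek()->50
pop()->50, []
push(42) -> [42]
push(35) -> [42, 35]
push(13) -> [42, 35, 13]
push(9) -> [42, 35, 13, 9]
peek()->9
pop()->9, [42, 35, 13]

Final stack: [42, 35, 13]


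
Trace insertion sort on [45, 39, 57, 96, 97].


Initial: [45, 39, 57, 96, 97]
Insert 39: [39, 45, 57, 96, 97]
Insert 57: [39, 45, 57, 96, 97]
Insert 96: [39, 45, 57, 96, 97]
Insert 97: [39, 45, 57, 96, 97]

Sorted: [39, 45, 57, 96, 97]


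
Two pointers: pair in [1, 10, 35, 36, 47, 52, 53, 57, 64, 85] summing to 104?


lo=0(1)+hi=9(85)=86
lo=1(10)+hi=9(85)=95
lo=2(35)+hi=9(85)=120
lo=2(35)+hi=8(64)=99
lo=3(36)+hi=8(64)=100
lo=4(47)+hi=8(64)=111
lo=4(47)+hi=7(57)=104

Yes: 47+57=104


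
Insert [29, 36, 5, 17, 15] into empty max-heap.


Insert 29: [29]
Insert 36: [36, 29]
Insert 5: [36, 29, 5]
Insert 17: [36, 29, 5, 17]
Insert 15: [36, 29, 5, 17, 15]

Final heap: [36, 29, 5, 17, 15]


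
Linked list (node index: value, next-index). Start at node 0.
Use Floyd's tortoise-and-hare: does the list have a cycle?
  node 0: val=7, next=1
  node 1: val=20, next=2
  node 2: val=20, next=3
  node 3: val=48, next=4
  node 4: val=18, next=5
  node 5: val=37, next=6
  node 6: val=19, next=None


Floyd's tortoise (slow, +1) and hare (fast, +2):
  init: slow=0, fast=0
  step 1: slow=1, fast=2
  step 2: slow=2, fast=4
  step 3: slow=3, fast=6
  step 4: fast -> None, no cycle

Cycle: no


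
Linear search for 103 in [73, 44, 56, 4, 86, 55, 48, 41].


i=0: 73!=103
i=1: 44!=103
i=2: 56!=103
i=3: 4!=103
i=4: 86!=103
i=5: 55!=103
i=6: 48!=103
i=7: 41!=103

Not found, 8 comps


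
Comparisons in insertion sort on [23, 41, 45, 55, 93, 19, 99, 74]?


Algorithm: insertion sort
Input: [23, 41, 45, 55, 93, 19, 99, 74]
Sorted: [19, 23, 41, 45, 55, 74, 93, 99]

13


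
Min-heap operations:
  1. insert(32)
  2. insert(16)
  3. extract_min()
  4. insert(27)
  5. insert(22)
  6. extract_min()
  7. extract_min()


insert(32) -> [32]
insert(16) -> [16, 32]
extract_min()->16, [32]
insert(27) -> [27, 32]
insert(22) -> [22, 32, 27]
extract_min()->22, [27, 32]
extract_min()->27, [32]

Final heap: [32]


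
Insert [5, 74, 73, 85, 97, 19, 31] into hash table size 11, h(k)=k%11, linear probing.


Insert 5: h=5 -> slot 5
Insert 74: h=8 -> slot 8
Insert 73: h=7 -> slot 7
Insert 85: h=8, 1 probes -> slot 9
Insert 97: h=9, 1 probes -> slot 10
Insert 19: h=8, 3 probes -> slot 0
Insert 31: h=9, 3 probes -> slot 1

Table: [19, 31, None, None, None, 5, None, 73, 74, 85, 97]


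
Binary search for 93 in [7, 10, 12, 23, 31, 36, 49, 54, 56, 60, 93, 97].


Step 1: lo=0, hi=11, mid=5, val=36
Step 2: lo=6, hi=11, mid=8, val=56
Step 3: lo=9, hi=11, mid=10, val=93

Found at index 10


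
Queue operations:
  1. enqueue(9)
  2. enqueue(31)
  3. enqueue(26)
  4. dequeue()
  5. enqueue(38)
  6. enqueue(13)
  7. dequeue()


enqueue(9) -> [9]
enqueue(31) -> [9, 31]
enqueue(26) -> [9, 31, 26]
dequeue()->9, [31, 26]
enqueue(38) -> [31, 26, 38]
enqueue(13) -> [31, 26, 38, 13]
dequeue()->31, [26, 38, 13]

Final queue: [26, 38, 13]


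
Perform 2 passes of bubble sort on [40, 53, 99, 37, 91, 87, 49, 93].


Initial: [40, 53, 99, 37, 91, 87, 49, 93]
Pass 1: [40, 53, 37, 91, 87, 49, 93, 99] (5 swaps)
Pass 2: [40, 37, 53, 87, 49, 91, 93, 99] (3 swaps)

After 2 passes: [40, 37, 53, 87, 49, 91, 93, 99]


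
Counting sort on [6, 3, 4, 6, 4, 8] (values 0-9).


Input: [6, 3, 4, 6, 4, 8]
Counts: [0, 0, 0, 1, 2, 0, 2, 0, 1, 0]

Sorted: [3, 4, 4, 6, 6, 8]


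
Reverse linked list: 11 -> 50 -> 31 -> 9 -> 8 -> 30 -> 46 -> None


Step 1: curr=11, set curr.next=prev(None) | reversed so far: 11
Step 2: curr=50, set curr.next=prev(11) | reversed so far: 50 -> 11
Step 3: curr=31, set curr.next=prev(50) | reversed so far: 31 -> 50 -> 11
Step 4: curr=9, set curr.next=prev(31) | reversed so far: 9 -> 31 -> 50 -> 11
Step 5: curr=8, set curr.next=prev(9) | reversed so far: 8 -> 9 -> 31 -> 50 -> 11
Step 6: curr=30, set curr.next=prev(8) | reversed so far: 30 -> 8 -> 9 -> 31 -> 50 -> 11
Step 7: curr=46, set curr.next=prev(30) | reversed so far: 46 -> 30 -> 8 -> 9 -> 31 -> 50 -> 11

46 -> 30 -> 8 -> 9 -> 31 -> 50 -> 11 -> None


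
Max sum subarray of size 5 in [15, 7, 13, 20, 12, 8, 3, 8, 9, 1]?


[0:5]: 67
[1:6]: 60
[2:7]: 56
[3:8]: 51
[4:9]: 40
[5:10]: 29

Max: 67 at [0:5]


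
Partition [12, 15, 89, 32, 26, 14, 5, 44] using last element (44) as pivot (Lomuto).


Pivot: 44
  12 <= 44: advance i (no swap)
  15 <= 44: advance i (no swap)
  32 <= 44: swap -> [12, 15, 32, 89, 26, 14, 5, 44]
  26 <= 44: swap -> [12, 15, 32, 26, 89, 14, 5, 44]
  14 <= 44: swap -> [12, 15, 32, 26, 14, 89, 5, 44]
  5 <= 44: swap -> [12, 15, 32, 26, 14, 5, 89, 44]
Place pivot at 6: [12, 15, 32, 26, 14, 5, 44, 89]

Partitioned: [12, 15, 32, 26, 14, 5, 44, 89]


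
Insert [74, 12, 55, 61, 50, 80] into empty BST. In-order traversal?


Insert 74: root
Insert 12: L from 74
Insert 55: L from 74 -> R from 12
Insert 61: L from 74 -> R from 12 -> R from 55
Insert 50: L from 74 -> R from 12 -> L from 55
Insert 80: R from 74

In-order: [12, 50, 55, 61, 74, 80]


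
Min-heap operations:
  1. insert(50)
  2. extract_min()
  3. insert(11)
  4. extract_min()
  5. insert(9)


insert(50) -> [50]
extract_min()->50, []
insert(11) -> [11]
extract_min()->11, []
insert(9) -> [9]

Final heap: [9]


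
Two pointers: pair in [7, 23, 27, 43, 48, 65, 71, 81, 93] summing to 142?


lo=0(7)+hi=8(93)=100
lo=1(23)+hi=8(93)=116
lo=2(27)+hi=8(93)=120
lo=3(43)+hi=8(93)=136
lo=4(48)+hi=8(93)=141
lo=5(65)+hi=8(93)=158
lo=5(65)+hi=7(81)=146
lo=5(65)+hi=6(71)=136

No pair found


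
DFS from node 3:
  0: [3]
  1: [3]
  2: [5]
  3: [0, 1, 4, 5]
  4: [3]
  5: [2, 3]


Visit 3, push [5, 4, 1, 0]
Visit 0, push []
Visit 1, push []
Visit 4, push []
Visit 5, push [2]
Visit 2, push []

DFS order: [3, 0, 1, 4, 5, 2]


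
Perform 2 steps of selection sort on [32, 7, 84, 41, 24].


Initial: [32, 7, 84, 41, 24]
Step 1: min=7 at 1
  Swap: [7, 32, 84, 41, 24]
Step 2: min=24 at 4
  Swap: [7, 24, 84, 41, 32]

After 2 steps: [7, 24, 84, 41, 32]


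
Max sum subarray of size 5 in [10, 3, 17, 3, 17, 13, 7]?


[0:5]: 50
[1:6]: 53
[2:7]: 57

Max: 57 at [2:7]


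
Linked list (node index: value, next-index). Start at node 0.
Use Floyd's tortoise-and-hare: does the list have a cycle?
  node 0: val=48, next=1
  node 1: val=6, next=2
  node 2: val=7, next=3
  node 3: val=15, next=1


Floyd's tortoise (slow, +1) and hare (fast, +2):
  init: slow=0, fast=0
  step 1: slow=1, fast=2
  step 2: slow=2, fast=1
  step 3: slow=3, fast=3
  slow == fast at node 3: cycle detected

Cycle: yes


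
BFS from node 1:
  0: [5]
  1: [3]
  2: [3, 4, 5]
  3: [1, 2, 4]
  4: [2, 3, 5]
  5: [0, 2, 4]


Visit 1, enqueue [3]
Visit 3, enqueue [2, 4]
Visit 2, enqueue [5]
Visit 4, enqueue []
Visit 5, enqueue [0]
Visit 0, enqueue []

BFS order: [1, 3, 2, 4, 5, 0]


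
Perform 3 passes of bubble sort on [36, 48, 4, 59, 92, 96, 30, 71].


Initial: [36, 48, 4, 59, 92, 96, 30, 71]
Pass 1: [36, 4, 48, 59, 92, 30, 71, 96] (3 swaps)
Pass 2: [4, 36, 48, 59, 30, 71, 92, 96] (3 swaps)
Pass 3: [4, 36, 48, 30, 59, 71, 92, 96] (1 swaps)

After 3 passes: [4, 36, 48, 30, 59, 71, 92, 96]


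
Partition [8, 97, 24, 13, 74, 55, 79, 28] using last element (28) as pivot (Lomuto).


Pivot: 28
  8 <= 28: advance i (no swap)
  24 <= 28: swap -> [8, 24, 97, 13, 74, 55, 79, 28]
  13 <= 28: swap -> [8, 24, 13, 97, 74, 55, 79, 28]
Place pivot at 3: [8, 24, 13, 28, 74, 55, 79, 97]

Partitioned: [8, 24, 13, 28, 74, 55, 79, 97]


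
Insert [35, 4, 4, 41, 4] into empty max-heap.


Insert 35: [35]
Insert 4: [35, 4]
Insert 4: [35, 4, 4]
Insert 41: [41, 35, 4, 4]
Insert 4: [41, 35, 4, 4, 4]

Final heap: [41, 35, 4, 4, 4]


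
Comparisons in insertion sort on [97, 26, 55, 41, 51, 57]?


Algorithm: insertion sort
Input: [97, 26, 55, 41, 51, 57]
Sorted: [26, 41, 51, 55, 57, 97]

11


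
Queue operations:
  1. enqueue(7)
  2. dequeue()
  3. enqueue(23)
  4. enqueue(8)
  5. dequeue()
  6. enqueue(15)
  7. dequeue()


enqueue(7) -> [7]
dequeue()->7, []
enqueue(23) -> [23]
enqueue(8) -> [23, 8]
dequeue()->23, [8]
enqueue(15) -> [8, 15]
dequeue()->8, [15]

Final queue: [15]
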